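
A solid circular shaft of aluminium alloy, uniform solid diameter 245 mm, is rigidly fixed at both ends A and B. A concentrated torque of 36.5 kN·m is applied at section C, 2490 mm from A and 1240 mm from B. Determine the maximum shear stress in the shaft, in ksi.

1.22 ksi

With uniform GJ and both ends fixed, compatibility θ_AC = θ_CB gives T_A·a = T_B·b, together with T_A + T_B = T₀.
T_A = T₀·b/(a+b) = 36500·1240/3730 = 12130 N·m; T_B = 24370 N·m.
τ in each portion: τ_AC = 4.20×10^6 Pa, τ_CB = 8.44×10^6 Pa; maximum is in CB.
τ_max = T_CB·r/J = 24370·0.122/3.54×10^-4 = 8.438×10^6 Pa.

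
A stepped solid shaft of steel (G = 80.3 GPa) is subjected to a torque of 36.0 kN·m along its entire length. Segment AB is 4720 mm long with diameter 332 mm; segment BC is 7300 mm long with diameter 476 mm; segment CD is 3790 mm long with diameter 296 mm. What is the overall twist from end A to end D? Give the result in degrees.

0.268°

J_AB = π(0.332)⁴/32 = 1.19×10^-3 m⁴; J_BC = π(0.476)⁴/32 = 5.04×10^-3 m⁴; J_CD = π(0.296)⁴/32 = 7.54×10^-4 m⁴.
θ = (T/G)·Σ L_i/J_i = (36000/80.3×10⁹)·(4.72/1.19×10^-3 + 7.30/5.04×10^-3 + 3.79/7.54×10^-4) = 4.678×10^-3 rad.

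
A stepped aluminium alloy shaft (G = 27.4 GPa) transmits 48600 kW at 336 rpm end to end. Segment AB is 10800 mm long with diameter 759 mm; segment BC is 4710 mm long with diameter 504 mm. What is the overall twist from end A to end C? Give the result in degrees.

ω = 2π·336/60 = 35.19 rad/s, so T = P/ω = 48600×10³ / 35.19 = 1.381e6 N·m.
J_AB = π(0.759)⁴/32 = 0.0326 m⁴; J_BC = π(0.504)⁴/32 = 6.33×10^-3 m⁴.
θ = (T/G)·Σ L_i/J_i = (1.381e6/27.4×10⁹)·(10.8/0.0326 + 4.71/6.33×10^-3) = 0.05419 rad.

3.10°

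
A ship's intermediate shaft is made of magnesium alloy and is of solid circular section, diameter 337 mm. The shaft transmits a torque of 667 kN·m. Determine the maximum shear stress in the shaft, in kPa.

88800 kPa

J = πd⁴/32 = π(0.337)⁴/32 = 1.266×10^-3 m⁴.
τ_max = T·r/J = 667000 × 0.169 / 1.266×10^-3 = 8.876×10^7 Pa.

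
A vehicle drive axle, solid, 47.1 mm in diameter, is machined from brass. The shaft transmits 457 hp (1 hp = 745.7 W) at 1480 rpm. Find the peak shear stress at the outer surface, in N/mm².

107 N/mm²

ω = 2π·1480/60 = 155.0 rad/s, so T = P/ω = 457×745.7 / 155.0 = 2199 N·m.
J = πd⁴/32 = π(0.0471)⁴/32 = 4.832×10^-7 m⁴.
τ_max = T·r/J = 2199 × 0.0236 / 4.832×10^-7 = 1.072×10^8 Pa.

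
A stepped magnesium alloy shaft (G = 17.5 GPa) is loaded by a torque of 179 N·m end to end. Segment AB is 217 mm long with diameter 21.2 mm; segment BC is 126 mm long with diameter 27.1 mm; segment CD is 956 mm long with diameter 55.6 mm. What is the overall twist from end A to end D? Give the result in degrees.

J_AB = π(0.0212)⁴/32 = 1.98×10^-8 m⁴; J_BC = π(0.0271)⁴/32 = 5.30×10^-8 m⁴; J_CD = π(0.0556)⁴/32 = 9.38×10^-7 m⁴.
θ = (T/G)·Σ L_i/J_i = (179.0/17.5×10⁹)·(0.217/1.98×10^-8 + 0.126/5.30×10^-8 + 0.956/9.38×10^-7) = 0.1467 rad.

8.40°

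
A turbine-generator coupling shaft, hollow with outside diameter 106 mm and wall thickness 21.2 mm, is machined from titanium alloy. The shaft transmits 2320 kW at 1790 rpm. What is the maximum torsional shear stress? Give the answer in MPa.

ω = 2π·1790/60 = 187.4 rad/s, so T = P/ω = 2320×10³ / 187.4 = 12380 N·m.
J = π(d_o⁴ − d_i⁴)/32 = π(0.106⁴ − 0.0636⁴)/32 = 1.079×10^-5 m⁴.
τ_max = T·r/J = 12380 × 0.0530 / 1.079×10^-5 = 6.081×10^7 Pa.

60.8 MPa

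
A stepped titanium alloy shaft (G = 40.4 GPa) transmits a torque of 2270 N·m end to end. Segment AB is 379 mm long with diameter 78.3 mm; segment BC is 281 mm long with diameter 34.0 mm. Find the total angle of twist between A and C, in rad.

0.126 rad

J_AB = π(0.0783)⁴/32 = 3.69×10^-6 m⁴; J_BC = π(0.0340)⁴/32 = 1.31×10^-7 m⁴.
θ = (T/G)·Σ L_i/J_i = (2270/40.4×10⁹)·(0.379/3.69×10^-6 + 0.281/1.31×10^-7) = 0.1261 rad.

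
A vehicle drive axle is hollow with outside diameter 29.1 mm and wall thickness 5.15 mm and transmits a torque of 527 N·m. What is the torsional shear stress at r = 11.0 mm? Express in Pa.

9.97e7 Pa

J = π(d_o⁴ − d_i⁴)/32 = π(0.0291⁴ − 0.0188⁴)/32 = 5.814×10^-8 m⁴.
Shear stress varies linearly with radius: τ = T·r/J = 527.0 × 0.0110 / 5.814×10^-8 = 9.971×10^7 Pa.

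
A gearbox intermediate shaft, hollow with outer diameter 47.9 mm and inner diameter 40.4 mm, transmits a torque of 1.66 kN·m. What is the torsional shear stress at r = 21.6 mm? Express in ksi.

J = π(d_o⁴ − d_i⁴)/32 = π(0.0479⁴ − 0.0404⁴)/32 = 2.553×10^-7 m⁴.
Shear stress varies linearly with radius: τ = T·r/J = 1660 × 0.0216 / 2.553×10^-7 = 1.405×10^8 Pa.

20.4 ksi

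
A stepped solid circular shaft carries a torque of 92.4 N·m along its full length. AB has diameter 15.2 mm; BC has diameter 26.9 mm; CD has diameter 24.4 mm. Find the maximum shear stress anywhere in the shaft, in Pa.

Under the same torque, τ_max = 16T/(πd³) is largest where d is smallest — segment AB (d = 15.2 mm).
τ_max = 16·92.40/(π·(0.0152)³) = 1.340×10^8 Pa.

1.34e8 Pa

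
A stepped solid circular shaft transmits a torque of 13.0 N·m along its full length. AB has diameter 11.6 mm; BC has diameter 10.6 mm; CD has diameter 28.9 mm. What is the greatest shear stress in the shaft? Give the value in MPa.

Under the same torque, τ_max = 16T/(πd³) is largest where d is smallest — segment BC (d = 10.6 mm).
τ_max = 16·13.00/(π·(0.0106)³) = 5.559×10^7 Pa.

55.6 MPa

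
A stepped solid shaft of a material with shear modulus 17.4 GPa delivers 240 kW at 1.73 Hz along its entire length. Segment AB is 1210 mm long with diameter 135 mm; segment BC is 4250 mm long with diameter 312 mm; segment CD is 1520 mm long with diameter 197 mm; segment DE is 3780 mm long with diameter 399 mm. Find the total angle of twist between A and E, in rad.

0.0679 rad

ω = 2π·1.73 = 10.87 rad/s, so T = P/ω = 240×10³ / 10.87 = 22080 N·m.
J_AB = π(0.135)⁴/32 = 3.26×10^-5 m⁴; J_BC = π(0.312)⁴/32 = 9.30×10^-4 m⁴; J_CD = π(0.197)⁴/32 = 1.48×10^-4 m⁴; J_DE = π(0.399)⁴/32 = 2.49×10^-3 m⁴.
θ = (T/G)·Σ L_i/J_i = (22080/17.4×10⁹)·(1.21/3.26×10^-5 + 4.25/9.30×10^-4 + 1.52/1.48×10^-4 + 3.78/2.49×10^-3) = 0.06785 rad.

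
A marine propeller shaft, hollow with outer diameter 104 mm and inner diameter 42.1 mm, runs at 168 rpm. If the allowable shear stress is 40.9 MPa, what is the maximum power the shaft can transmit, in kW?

J = π(d_o⁴ − d_i⁴)/32 = π(0.104⁴ − 0.0421⁴)/32 = 1.118×10^-5 m⁴.
T_max = τ_allow·J/r = 4.09×10^7 × 1.118×10^-5 / 0.0520 = 8791 N·m.
ω = 2π·168/60 = 17.59 rad/s, so P_max = T_max·ω = 1.547×10^5 W.

155 kW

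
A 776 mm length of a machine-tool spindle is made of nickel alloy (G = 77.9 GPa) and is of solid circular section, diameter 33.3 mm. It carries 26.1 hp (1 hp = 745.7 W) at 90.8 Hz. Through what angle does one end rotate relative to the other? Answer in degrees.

0.161°

ω = 2π·90.8 = 570.5 rad/s, so T = P/ω = 26.1×745.7 / 570.5 = 34.11 N·m.
J = πd⁴/32 = π(0.0333)⁴/32 = 1.207×10^-7 m⁴.
θ = T·L/(G·J) = 34.11 × 0.776 / (77.9×10⁹ × 1.207×10^-7) = 2.815×10^-3 rad.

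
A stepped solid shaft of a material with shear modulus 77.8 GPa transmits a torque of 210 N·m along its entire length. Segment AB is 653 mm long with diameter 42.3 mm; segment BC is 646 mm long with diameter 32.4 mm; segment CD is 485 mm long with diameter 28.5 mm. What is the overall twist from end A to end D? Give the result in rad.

J_AB = π(0.0423)⁴/32 = 3.14×10^-7 m⁴; J_BC = π(0.0324)⁴/32 = 1.08×10^-7 m⁴; J_CD = π(0.0285)⁴/32 = 6.48×10^-8 m⁴.
θ = (T/G)·Σ L_i/J_i = (210.0/77.8×10⁹)·(0.653/3.14×10^-7 + 0.646/1.08×10^-7 + 0.485/6.48×10^-8) = 0.04194 rad.

0.0419 rad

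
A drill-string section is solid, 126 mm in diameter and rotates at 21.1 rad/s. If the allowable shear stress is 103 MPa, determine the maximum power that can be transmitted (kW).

J = πd⁴/32 = π(0.126)⁴/32 = 2.474×10^-5 m⁴.
T_max = τ_allow·J/r = 1.03×10^8 × 2.474×10^-5 / 0.0630 = 40460 N·m.
ω = 21.1 rad/s, so P_max = T_max·ω = 8.536×10^5 W.

854 kW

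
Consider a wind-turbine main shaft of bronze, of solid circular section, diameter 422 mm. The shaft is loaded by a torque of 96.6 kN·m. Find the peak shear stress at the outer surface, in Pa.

6.55e6 Pa

J = πd⁴/32 = π(0.422)⁴/32 = 3.114×10^-3 m⁴.
τ_max = T·r/J = 96600 × 0.211 / 3.114×10^-3 = 6.547×10^6 Pa.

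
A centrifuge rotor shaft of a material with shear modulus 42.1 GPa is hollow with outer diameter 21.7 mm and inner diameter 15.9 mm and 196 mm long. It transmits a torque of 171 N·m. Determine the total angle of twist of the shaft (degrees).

2.94°

J = π(d_o⁴ − d_i⁴)/32 = π(0.0217⁴ − 0.0159⁴)/32 = 1.549×10^-8 m⁴.
θ = T·L/(G·J) = 171.0 × 0.196 / (42.1×10⁹ × 1.549×10^-8) = 0.05138 rad.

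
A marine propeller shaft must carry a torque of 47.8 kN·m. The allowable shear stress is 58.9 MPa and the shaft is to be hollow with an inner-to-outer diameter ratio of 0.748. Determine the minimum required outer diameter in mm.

For a hollow shaft with d_i/d_o = 0.748: τ_max = 16T/(π d_o³ (1−k⁴)), so d_o = [16T/(π τ_allow (1−k⁴))]^(1/3) = [16·47800/(π·5.89×10^7·0.6870)]^(1/3) = 0.1819 m.

182 mm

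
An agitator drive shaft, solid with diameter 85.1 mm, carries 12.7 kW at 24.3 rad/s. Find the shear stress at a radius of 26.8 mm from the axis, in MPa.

2.72 MPa

ω = 24.3 rad/s, so T = P/ω = 12.7×10³ / 24.30 = 522.6 N·m.
J = πd⁴/32 = π(0.0851)⁴/32 = 5.149×10^-6 m⁴.
Shear stress varies linearly with radius: τ = T·r/J = 522.6 × 0.0268 / 5.149×10^-6 = 2.720×10^6 Pa.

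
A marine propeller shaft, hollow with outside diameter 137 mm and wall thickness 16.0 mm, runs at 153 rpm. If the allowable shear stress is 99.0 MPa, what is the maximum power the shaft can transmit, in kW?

J = π(d_o⁴ − d_i⁴)/32 = π(0.137⁴ − 0.105⁴)/32 = 2.265×10^-5 m⁴.
T_max = τ_allow·J/r = 9.90×10^7 × 2.265×10^-5 / 0.0685 = 32740 N·m.
ω = 2π·153/60 = 16.02 rad/s, so P_max = T_max·ω = 5.245×10^5 W.

525 kW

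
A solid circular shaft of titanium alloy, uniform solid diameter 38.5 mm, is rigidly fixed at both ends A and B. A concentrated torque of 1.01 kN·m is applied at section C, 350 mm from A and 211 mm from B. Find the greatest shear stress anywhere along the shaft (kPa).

With uniform GJ and both ends fixed, compatibility θ_AC = θ_CB gives T_A·a = T_B·b, together with T_A + T_B = T₀.
T_A = T₀·b/(a+b) = 1010·211/561.0 = 379.9 N·m; T_B = 630.1 N·m.
τ in each portion: τ_AC = 3.39×10^7 Pa, τ_CB = 5.62×10^7 Pa; maximum is in CB.
τ_max = T_CB·r/J = 630.1·0.0192/2.16×10^-7 = 5.624×10^7 Pa.

56200 kPa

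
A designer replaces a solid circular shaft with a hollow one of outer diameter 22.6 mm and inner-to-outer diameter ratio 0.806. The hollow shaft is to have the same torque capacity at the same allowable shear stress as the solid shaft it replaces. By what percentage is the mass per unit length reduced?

49.5 %

Equal τ_max and T ⇒ the solid shaft needs d_s³ = d_o³(1−k⁴), so d_s = 22.6·(1−0.806⁴)^(1/3) = 18.83 mm.
Area ratio A_h/A_s = d_o²(1−k²)/d_s² = (1−k²)/(1−k⁴)^(2/3) = 0.5049.
Mass saving = 1 − 0.5049 = 49.5 %.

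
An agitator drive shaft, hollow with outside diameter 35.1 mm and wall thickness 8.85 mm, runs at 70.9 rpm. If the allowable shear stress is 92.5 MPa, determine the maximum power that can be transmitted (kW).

J = π(d_o⁴ − d_i⁴)/32 = π(0.0351⁴ − 0.0174⁴)/32 = 1.400×10^-7 m⁴.
T_max = τ_allow·J/r = 9.25×10^7 × 1.400×10^-7 / 0.0175 = 738.0 N·m.
ω = 2π·70.9/60 = 7.425 rad/s, so P_max = T_max·ω = 5479 W.

5.48 kW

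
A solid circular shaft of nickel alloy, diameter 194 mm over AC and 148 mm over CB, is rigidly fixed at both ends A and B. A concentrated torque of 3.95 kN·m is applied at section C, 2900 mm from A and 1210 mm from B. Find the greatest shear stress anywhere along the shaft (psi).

Compatibility: T_A·a/J_AC = T_B·b/J_CB with T_A + T_B = T₀.
J_AC = 1.39×10^-4 m⁴, J_CB = 4.71×10^-5 m⁴, so T_A = T₀·(J_AC/a)/((J_AC/a)+(J_CB/b)) = 2180 N·m, T_B = 1770 N·m.
τ in each portion: τ_AC = 1.52×10^6 Pa, τ_CB = 2.78×10^6 Pa; maximum is in CB.
τ_max = T_CB·r/J = 1770·0.0740/4.71×10^-5 = 2.780×10^6 Pa.

403 psi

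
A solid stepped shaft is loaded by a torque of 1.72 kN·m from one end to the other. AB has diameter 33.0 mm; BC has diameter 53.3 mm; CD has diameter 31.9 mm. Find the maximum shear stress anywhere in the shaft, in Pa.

2.70e8 Pa

Under the same torque, τ_max = 16T/(πd³) is largest where d is smallest — segment CD (d = 31.9 mm).
τ_max = 16·1720/(π·(0.0319)³) = 2.699×10^8 Pa.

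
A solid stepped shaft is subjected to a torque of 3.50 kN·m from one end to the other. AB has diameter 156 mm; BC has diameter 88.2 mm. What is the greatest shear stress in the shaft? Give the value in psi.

3770 psi

Under the same torque, τ_max = 16T/(πd³) is largest where d is smallest — segment BC (d = 88.2 mm).
τ_max = 16·3500/(π·(0.0882)³) = 2.598×10^7 Pa.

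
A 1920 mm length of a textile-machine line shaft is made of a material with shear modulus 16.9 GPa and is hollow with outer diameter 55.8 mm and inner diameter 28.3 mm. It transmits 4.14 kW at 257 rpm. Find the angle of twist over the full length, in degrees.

1.13°

ω = 2π·257/60 = 26.91 rad/s, so T = P/ω = 4.14×10³ / 26.91 = 153.8 N·m.
J = π(d_o⁴ − d_i⁴)/32 = π(0.0558⁴ − 0.0283⁴)/32 = 8.888×10^-7 m⁴.
θ = T·L/(G·J) = 153.8 × 1.92 / (16.9×10⁹ × 8.888×10^-7) = 0.01966 rad.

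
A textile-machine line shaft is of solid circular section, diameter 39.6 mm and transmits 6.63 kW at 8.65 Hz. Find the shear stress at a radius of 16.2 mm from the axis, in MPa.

ω = 2π·8.65 = 54.35 rad/s, so T = P/ω = 6.63×10³ / 54.35 = 122.0 N·m.
J = πd⁴/32 = π(0.0396)⁴/32 = 2.414×10^-7 m⁴.
Shear stress varies linearly with radius: τ = T·r/J = 122.0 × 0.0162 / 2.414×10^-7 = 8.186×10^6 Pa.

8.19 MPa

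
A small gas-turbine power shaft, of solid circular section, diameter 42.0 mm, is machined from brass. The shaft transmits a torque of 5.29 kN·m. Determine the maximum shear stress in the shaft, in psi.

52700 psi

J = πd⁴/32 = π(0.0420)⁴/32 = 3.055×10^-7 m⁴.
τ_max = T·r/J = 5290 × 0.0210 / 3.055×10^-7 = 3.636×10^8 Pa.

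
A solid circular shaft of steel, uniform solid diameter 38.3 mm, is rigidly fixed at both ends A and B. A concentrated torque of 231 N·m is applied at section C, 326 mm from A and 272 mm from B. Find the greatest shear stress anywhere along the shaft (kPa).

11400 kPa

With uniform GJ and both ends fixed, compatibility θ_AC = θ_CB gives T_A·a = T_B·b, together with T_A + T_B = T₀.
T_A = T₀·b/(a+b) = 231.0·272/598.0 = 105.1 N·m; T_B = 125.9 N·m.
τ in each portion: τ_AC = 9.52×10^6 Pa, τ_CB = 1.14×10^7 Pa; maximum is in CB.
τ_max = T_CB·r/J = 125.9·0.0191/2.11×10^-7 = 1.142×10^7 Pa.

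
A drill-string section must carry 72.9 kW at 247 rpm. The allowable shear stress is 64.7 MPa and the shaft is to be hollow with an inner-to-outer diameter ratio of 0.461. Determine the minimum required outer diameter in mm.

61.5 mm

ω = 2π·247/60 = 25.87 rad/s, so T = P/ω = 72.9×10³ / 25.87 = 2818 N·m.
For a hollow shaft with d_i/d_o = 0.461: τ_max = 16T/(π d_o³ (1−k⁴)), so d_o = [16T/(π τ_allow (1−k⁴))]^(1/3) = [16·2818/(π·6.47×10^7·0.9548)]^(1/3) = 0.06148 m.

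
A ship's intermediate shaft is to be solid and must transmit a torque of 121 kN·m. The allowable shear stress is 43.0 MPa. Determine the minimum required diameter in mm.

243 mm

For a solid shaft τ_max = 16T/(πd³), so d = (16T/(π τ_allow))^(1/3) = (16·121000/(π·4.30×10^7))^(1/3) = 0.2429 m.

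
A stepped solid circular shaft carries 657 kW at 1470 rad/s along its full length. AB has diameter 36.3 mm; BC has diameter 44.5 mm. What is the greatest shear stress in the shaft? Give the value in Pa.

4.76e7 Pa

ω = 1470 rad/s, so T = P/ω = 657×10³ / 1470 = 446.9 N·m.
Under the same torque, τ_max = 16T/(πd³) is largest where d is smallest — segment AB (d = 36.3 mm).
τ_max = 16·446.9/(π·(0.0363)³) = 4.759×10^7 Pa.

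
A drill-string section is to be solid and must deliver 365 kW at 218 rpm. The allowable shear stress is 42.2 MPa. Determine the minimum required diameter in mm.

ω = 2π·218/60 = 22.83 rad/s, so T = P/ω = 365×10³ / 22.83 = 15990 N·m.
For a solid shaft τ_max = 16T/(πd³), so d = (16T/(π τ_allow))^(1/3) = (16·15990/(π·4.22×10^7))^(1/3) = 0.1245 m.

124 mm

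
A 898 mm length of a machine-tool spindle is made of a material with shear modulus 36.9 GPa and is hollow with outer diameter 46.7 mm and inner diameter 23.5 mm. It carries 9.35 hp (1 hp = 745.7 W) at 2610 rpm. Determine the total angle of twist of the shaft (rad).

0.00142 rad

ω = 2π·2610/60 = 273.3 rad/s, so T = P/ω = 9.35×745.7 / 273.3 = 25.51 N·m.
J = π(d_o⁴ − d_i⁴)/32 = π(0.0467⁴ − 0.0235⁴)/32 = 4.370×10^-7 m⁴.
θ = T·L/(G·J) = 25.51 × 0.898 / (36.9×10⁹ × 4.370×10^-7) = 1.421×10^-3 rad.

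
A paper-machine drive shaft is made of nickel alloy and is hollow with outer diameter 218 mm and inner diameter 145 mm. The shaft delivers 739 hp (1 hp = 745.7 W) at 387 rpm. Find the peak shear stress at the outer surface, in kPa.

ω = 2π·387/60 = 40.53 rad/s, so T = P/ω = 739×745.7 / 40.53 = 13600 N·m.
J = π(d_o⁴ − d_i⁴)/32 = π(0.218⁴ − 0.145⁴)/32 = 1.783×10^-4 m⁴.
τ_max = T·r/J = 13600 × 0.109 / 1.783×10^-4 = 8.311×10^6 Pa.

8310 kPa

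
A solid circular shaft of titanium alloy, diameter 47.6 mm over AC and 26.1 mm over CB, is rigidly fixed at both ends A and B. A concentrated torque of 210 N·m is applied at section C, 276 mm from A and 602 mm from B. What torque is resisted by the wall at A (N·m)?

Compatibility: T_A·a/J_AC = T_B·b/J_CB with T_A + T_B = T₀.
J_AC = 5.04×10^-7 m⁴, J_CB = 4.56×10^-8 m⁴, so T_A = T₀·(J_AC/a)/((J_AC/a)+(J_CB/b)) = 201.6 N·m, T_B = 8.357 N·m.

202 N·m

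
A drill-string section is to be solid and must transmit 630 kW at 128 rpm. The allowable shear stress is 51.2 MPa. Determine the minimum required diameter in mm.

167 mm

ω = 2π·128/60 = 13.40 rad/s, so T = P/ω = 630×10³ / 13.40 = 47000 N·m.
For a solid shaft τ_max = 16T/(πd³), so d = (16T/(π τ_allow))^(1/3) = (16·47000/(π·5.12×10^7))^(1/3) = 0.1672 m.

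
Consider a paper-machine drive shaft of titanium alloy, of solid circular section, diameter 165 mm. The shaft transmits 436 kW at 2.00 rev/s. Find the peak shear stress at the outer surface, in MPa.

ω = 2π·2.00 = 12.57 rad/s, so T = P/ω = 436×10³ / 12.57 = 34700 N·m.
J = πd⁴/32 = π(0.165)⁴/32 = 7.277×10^-5 m⁴.
τ_max = T·r/J = 34700 × 0.0825 / 7.277×10^-5 = 3.934×10^7 Pa.

39.3 MPa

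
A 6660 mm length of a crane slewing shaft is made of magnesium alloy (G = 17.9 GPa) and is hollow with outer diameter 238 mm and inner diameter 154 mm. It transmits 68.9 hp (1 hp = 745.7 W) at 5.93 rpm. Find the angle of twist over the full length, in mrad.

ω = 2π·5.93/60 = 0.6210 rad/s, so T = P/ω = 68.9×745.7 / 0.6210 = 82740 N·m.
J = π(d_o⁴ − d_i⁴)/32 = π(0.238⁴ − 0.154⁴)/32 = 2.598×10^-4 m⁴.
θ = T·L/(G·J) = 82740 × 6.66 / (17.9×10⁹ × 2.598×10^-4) = 0.1185 rad.

118 mrad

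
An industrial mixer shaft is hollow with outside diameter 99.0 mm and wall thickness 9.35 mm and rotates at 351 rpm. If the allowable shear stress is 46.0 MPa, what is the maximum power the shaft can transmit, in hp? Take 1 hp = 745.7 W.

J = π(d_o⁴ − d_i⁴)/32 = π(0.0990⁴ − 0.0803⁴)/32 = 5.349×10^-6 m⁴.
T_max = τ_allow·J/r = 4.60×10^7 × 5.349×10^-6 / 0.0495 = 4971 N·m.
ω = 2π·351/60 = 36.76 rad/s, so P_max = T_max·ω = 1.827×10^5 W.

245 hp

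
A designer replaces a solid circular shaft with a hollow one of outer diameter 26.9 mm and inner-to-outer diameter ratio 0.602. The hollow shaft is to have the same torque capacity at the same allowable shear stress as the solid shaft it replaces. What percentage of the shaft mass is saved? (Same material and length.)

Equal τ_max and T ⇒ the solid shaft needs d_s³ = d_o³(1−k⁴), so d_s = 26.9·(1−0.602⁴)^(1/3) = 25.67 mm.
Area ratio A_h/A_s = d_o²(1−k²)/d_s² = (1−k²)/(1−k⁴)^(2/3) = 0.7003.
Mass saving = 1 − 0.7003 = 30.0 %.

30.0 %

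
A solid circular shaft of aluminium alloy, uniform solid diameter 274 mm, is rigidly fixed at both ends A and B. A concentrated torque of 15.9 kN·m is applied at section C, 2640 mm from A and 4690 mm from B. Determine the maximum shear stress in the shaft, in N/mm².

With uniform GJ and both ends fixed, compatibility θ_AC = θ_CB gives T_A·a = T_B·b, together with T_A + T_B = T₀.
T_A = T₀·b/(a+b) = 15900·4690/7330 = 10170 N·m; T_B = 5727 N·m.
τ in each portion: τ_AC = 2.52×10^6 Pa, τ_CB = 1.42×10^6 Pa; maximum is in AC.
τ_max = T_AC·r/J = 10170·0.137/5.53×10^-4 = 2.519×10^6 Pa.

2.52 N/mm²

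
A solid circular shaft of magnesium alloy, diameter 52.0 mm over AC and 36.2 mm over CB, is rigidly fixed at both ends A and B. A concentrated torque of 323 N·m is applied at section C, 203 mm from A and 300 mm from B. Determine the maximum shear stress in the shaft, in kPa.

10100 kPa

Compatibility: T_A·a/J_AC = T_B·b/J_CB with T_A + T_B = T₀.
J_AC = 7.18×10^-7 m⁴, J_CB = 1.69×10^-7 m⁴, so T_A = T₀·(J_AC/a)/((J_AC/a)+(J_CB/b)) = 278.7 N·m, T_B = 44.29 N·m.
τ in each portion: τ_AC = 1.01×10^7 Pa, τ_CB = 4.76×10^6 Pa; maximum is in AC.
τ_max = T_AC·r/J = 278.7·0.0260/7.18×10^-7 = 1.010×10^7 Pa.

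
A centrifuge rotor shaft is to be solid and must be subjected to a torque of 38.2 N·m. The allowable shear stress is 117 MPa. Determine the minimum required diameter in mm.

11.8 mm

For a solid shaft τ_max = 16T/(πd³), so d = (16T/(π τ_allow))^(1/3) = (16·38.20/(π·1.17×10^8))^(1/3) = 0.01185 m.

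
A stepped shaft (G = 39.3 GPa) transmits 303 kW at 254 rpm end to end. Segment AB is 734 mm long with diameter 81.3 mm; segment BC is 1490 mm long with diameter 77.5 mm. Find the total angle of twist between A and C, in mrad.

172 mrad

ω = 2π·254/60 = 26.60 rad/s, so T = P/ω = 303×10³ / 26.60 = 11390 N·m.
J_AB = π(0.0813)⁴/32 = 4.29×10^-6 m⁴; J_BC = π(0.0775)⁴/32 = 3.54×10^-6 m⁴.
θ = (T/G)·Σ L_i/J_i = (11390/39.3×10⁹)·(0.734/4.29×10^-6 + 1.49/3.54×10^-6) = 0.1716 rad.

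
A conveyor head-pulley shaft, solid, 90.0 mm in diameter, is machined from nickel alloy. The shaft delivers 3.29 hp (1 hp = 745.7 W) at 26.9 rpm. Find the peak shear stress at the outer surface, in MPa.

ω = 2π·26.9/60 = 2.817 rad/s, so T = P/ω = 3.29×745.7 / 2.817 = 870.9 N·m.
J = πd⁴/32 = π(0.0900)⁴/32 = 6.441×10^-6 m⁴.
τ_max = T·r/J = 870.9 × 0.0450 / 6.441×10^-6 = 6.084×10^6 Pa.

6.08 MPa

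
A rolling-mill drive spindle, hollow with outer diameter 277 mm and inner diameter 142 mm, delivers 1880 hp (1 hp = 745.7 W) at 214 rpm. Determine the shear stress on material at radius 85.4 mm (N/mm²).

ω = 2π·214/60 = 22.41 rad/s, so T = P/ω = 1880×745.7 / 22.41 = 62560 N·m.
J = π(d_o⁴ − d_i⁴)/32 = π(0.277⁴ − 0.142⁴)/32 = 5.381×10^-4 m⁴.
Shear stress varies linearly with radius: τ = T·r/J = 62560 × 0.0854 / 5.381×10^-4 = 9.929×10^6 Pa.

9.93 N/mm²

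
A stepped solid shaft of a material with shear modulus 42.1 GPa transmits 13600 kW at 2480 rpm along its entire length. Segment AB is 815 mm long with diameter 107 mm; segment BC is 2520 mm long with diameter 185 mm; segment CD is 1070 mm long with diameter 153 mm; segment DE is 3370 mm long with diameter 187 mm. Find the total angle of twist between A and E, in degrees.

9.49°

ω = 2π·2480/60 = 259.7 rad/s, so T = P/ω = 13600×10³ / 259.7 = 52370 N·m.
J_AB = π(0.107)⁴/32 = 1.29×10^-5 m⁴; J_BC = π(0.185)⁴/32 = 1.15×10^-4 m⁴; J_CD = π(0.153)⁴/32 = 5.38×10^-5 m⁴; J_DE = π(0.187)⁴/32 = 1.20×10^-4 m⁴.
θ = (T/G)·Σ L_i/J_i = (52370/42.1×10⁹)·(0.815/1.29×10^-5 + 2.52/1.15×10^-4 + 1.07/5.38×10^-5 + 3.37/1.20×10^-4) = 0.1657 rad.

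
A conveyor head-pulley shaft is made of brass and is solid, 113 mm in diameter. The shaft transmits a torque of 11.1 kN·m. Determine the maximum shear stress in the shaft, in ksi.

5.68 ksi

J = πd⁴/32 = π(0.113)⁴/32 = 1.601×10^-5 m⁴.
τ_max = T·r/J = 11100 × 0.0565 / 1.601×10^-5 = 3.918×10^7 Pa.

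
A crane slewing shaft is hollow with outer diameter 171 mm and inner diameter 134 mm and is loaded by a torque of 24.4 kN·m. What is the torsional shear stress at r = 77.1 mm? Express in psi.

J = π(d_o⁴ − d_i⁴)/32 = π(0.171⁴ − 0.134⁴)/32 = 5.229×10^-5 m⁴.
Shear stress varies linearly with radius: τ = T·r/J = 24400 × 0.0771 / 5.229×10^-5 = 3.598×10^7 Pa.

5220 psi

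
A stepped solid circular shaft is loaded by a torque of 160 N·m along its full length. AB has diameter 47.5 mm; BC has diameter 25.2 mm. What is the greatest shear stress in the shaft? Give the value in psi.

Under the same torque, τ_max = 16T/(πd³) is largest where d is smallest — segment BC (d = 25.2 mm).
τ_max = 16·160.0/(π·(0.0252)³) = 5.092×10^7 Pa.

7390 psi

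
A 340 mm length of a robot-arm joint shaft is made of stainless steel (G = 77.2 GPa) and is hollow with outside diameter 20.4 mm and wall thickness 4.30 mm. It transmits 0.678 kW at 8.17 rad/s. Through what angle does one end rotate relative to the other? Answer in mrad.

24.2 mrad

ω = 8.17 rad/s, so T = P/ω = 0.678×10³ / 8.170 = 82.99 N·m.
J = π(d_o⁴ − d_i⁴)/32 = π(0.0204⁴ − 0.0118⁴)/32 = 1.510×10^-8 m⁴.
θ = T·L/(G·J) = 82.99 × 0.340 / (77.2×10⁹ × 1.510×10^-8) = 0.02421 rad.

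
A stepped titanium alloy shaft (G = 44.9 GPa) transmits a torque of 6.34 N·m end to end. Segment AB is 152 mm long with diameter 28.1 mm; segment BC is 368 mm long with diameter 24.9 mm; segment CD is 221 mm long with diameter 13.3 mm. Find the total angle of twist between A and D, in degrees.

0.681°

J_AB = π(0.0281)⁴/32 = 6.12×10^-8 m⁴; J_BC = π(0.0249)⁴/32 = 3.77×10^-8 m⁴; J_CD = π(0.0133)⁴/32 = 3.07×10^-9 m⁴.
θ = (T/G)·Σ L_i/J_i = (6.340/44.9×10⁹)·(0.152/6.12×10^-8 + 0.368/3.77×10^-8 + 0.221/3.07×10^-9) = 0.01189 rad.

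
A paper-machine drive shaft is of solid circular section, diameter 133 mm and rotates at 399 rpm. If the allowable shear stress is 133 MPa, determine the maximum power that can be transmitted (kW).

2570 kW

J = πd⁴/32 = π(0.133)⁴/32 = 3.072×10^-5 m⁴.
T_max = τ_allow·J/r = 1.33×10^8 × 3.072×10^-5 / 0.0665 = 61440 N·m.
ω = 2π·399/60 = 41.78 rad/s, so P_max = T_max·ω = 2.567×10^6 W.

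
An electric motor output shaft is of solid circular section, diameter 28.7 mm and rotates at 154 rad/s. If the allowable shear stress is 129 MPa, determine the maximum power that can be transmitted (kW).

J = πd⁴/32 = π(0.0287)⁴/32 = 6.661×10^-8 m⁴.
T_max = τ_allow·J/r = 1.29×10^8 × 6.661×10^-8 / 0.0143 = 598.8 N·m.
ω = 154 rad/s, so P_max = T_max·ω = 9.221×10^4 W.

92.2 kW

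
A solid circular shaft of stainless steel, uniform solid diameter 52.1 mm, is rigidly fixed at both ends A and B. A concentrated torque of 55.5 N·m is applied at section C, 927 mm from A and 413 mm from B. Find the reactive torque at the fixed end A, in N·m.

17.1 N·m

With uniform GJ and both ends fixed, compatibility θ_AC = θ_CB gives T_A·a = T_B·b, together with T_A + T_B = T₀.
T_A = T₀·b/(a+b) = 55.50·413/1340 = 17.11 N·m; T_B = 38.39 N·m.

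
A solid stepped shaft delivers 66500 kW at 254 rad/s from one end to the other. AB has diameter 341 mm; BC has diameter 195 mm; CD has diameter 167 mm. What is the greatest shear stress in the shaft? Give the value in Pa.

2.86e8 Pa

ω = 254 rad/s, so T = P/ω = 66500×10³ / 254.0 = 261800 N·m.
Under the same torque, τ_max = 16T/(πd³) is largest where d is smallest — segment CD (d = 167 mm).
τ_max = 16·261800/(π·(0.167)³) = 2.863×10^8 Pa.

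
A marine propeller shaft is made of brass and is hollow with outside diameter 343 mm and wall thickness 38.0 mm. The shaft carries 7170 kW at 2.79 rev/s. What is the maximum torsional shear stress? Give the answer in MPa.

ω = 2π·2.79 = 17.53 rad/s, so T = P/ω = 7170×10³ / 17.53 = 409000 N·m.
J = π(d_o⁴ − d_i⁴)/32 = π(0.343⁴ − 0.267⁴)/32 = 8.599×10^-4 m⁴.
τ_max = T·r/J = 409000 × 0.172 / 8.599×10^-4 = 8.157×10^7 Pa.

81.6 MPa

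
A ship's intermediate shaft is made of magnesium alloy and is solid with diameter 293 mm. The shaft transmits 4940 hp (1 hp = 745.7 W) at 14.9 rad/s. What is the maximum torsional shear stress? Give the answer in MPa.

50.1 MPa

ω = 14.9 rad/s, so T = P/ω = 4940×745.7 / 14.90 = 247200 N·m.
J = πd⁴/32 = π(0.293)⁴/32 = 7.236×10^-4 m⁴.
τ_max = T·r/J = 247200 × 0.146 / 7.236×10^-4 = 5.006×10^7 Pa.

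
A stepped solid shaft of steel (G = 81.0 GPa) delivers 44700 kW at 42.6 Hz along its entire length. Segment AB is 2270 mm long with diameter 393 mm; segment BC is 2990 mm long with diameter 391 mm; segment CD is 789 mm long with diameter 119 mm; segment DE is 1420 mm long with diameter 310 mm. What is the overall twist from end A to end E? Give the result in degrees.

ω = 2π·42.6 = 267.7 rad/s, so T = P/ω = 44700×10³ / 267.7 = 167000 N·m.
J_AB = π(0.393)⁴/32 = 2.34×10^-3 m⁴; J_BC = π(0.391)⁴/32 = 2.29×10^-3 m⁴; J_CD = π(0.119)⁴/32 = 1.97×10^-5 m⁴; J_DE = π(0.310)⁴/32 = 9.07×10^-4 m⁴.
θ = (T/G)·Σ L_i/J_i = (167000/81.0×10⁹)·(2.27/2.34×10^-3 + 2.99/2.29×10^-3 + 0.789/1.97×10^-5 + 1.42/9.07×10^-4) = 0.09054 rad.

5.19°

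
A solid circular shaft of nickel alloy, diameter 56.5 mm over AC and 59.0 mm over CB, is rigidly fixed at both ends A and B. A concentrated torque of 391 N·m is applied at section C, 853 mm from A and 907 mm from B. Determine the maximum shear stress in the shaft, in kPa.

Compatibility: T_A·a/J_AC = T_B·b/J_CB with T_A + T_B = T₀.
J_AC = 1.00×10^-6 m⁴, J_CB = 1.19×10^-6 m⁴, so T_A = T₀·(J_AC/a)/((J_AC/a)+(J_CB/b)) = 184.6 N·m, T_B = 206.4 N·m.
τ in each portion: τ_AC = 5.21×10^6 Pa, τ_CB = 5.12×10^6 Pa; maximum is in AC.
τ_max = T_AC·r/J = 184.6·0.0283/1.00×10^-6 = 5.212×10^6 Pa.

5210 kPa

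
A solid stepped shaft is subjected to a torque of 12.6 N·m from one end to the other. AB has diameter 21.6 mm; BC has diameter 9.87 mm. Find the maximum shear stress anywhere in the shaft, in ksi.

9.68 ksi

Under the same torque, τ_max = 16T/(πd³) is largest where d is smallest — segment BC (d = 9.87 mm).
τ_max = 16·12.60/(π·(0.00987)³) = 6.674×10^7 Pa.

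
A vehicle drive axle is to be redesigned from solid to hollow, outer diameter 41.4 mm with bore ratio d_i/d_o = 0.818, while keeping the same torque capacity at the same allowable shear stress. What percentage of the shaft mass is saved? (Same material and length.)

50.8 %

Equal τ_max and T ⇒ the solid shaft needs d_s³ = d_o³(1−k⁴), so d_s = 41.4·(1−0.818⁴)^(1/3) = 33.97 mm.
Area ratio A_h/A_s = d_o²(1−k²)/d_s² = (1−k²)/(1−k⁴)^(2/3) = 0.4915.
Mass saving = 1 − 0.4915 = 50.8 %.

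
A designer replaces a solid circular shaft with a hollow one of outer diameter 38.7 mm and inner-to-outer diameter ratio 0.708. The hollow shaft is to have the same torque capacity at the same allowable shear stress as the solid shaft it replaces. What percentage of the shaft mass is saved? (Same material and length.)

39.5 %

Equal τ_max and T ⇒ the solid shaft needs d_s³ = d_o³(1−k⁴), so d_s = 38.7·(1−0.708⁴)^(1/3) = 35.14 mm.
Area ratio A_h/A_s = d_o²(1−k²)/d_s² = (1−k²)/(1−k⁴)^(2/3) = 0.6049.
Mass saving = 1 − 0.6049 = 39.5 %.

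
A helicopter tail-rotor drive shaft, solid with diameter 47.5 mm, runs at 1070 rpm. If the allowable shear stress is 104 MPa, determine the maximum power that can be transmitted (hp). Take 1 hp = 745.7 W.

329 hp

J = πd⁴/32 = π(0.0475)⁴/32 = 4.998×10^-7 m⁴.
T_max = τ_allow·J/r = 1.04×10^8 × 4.998×10^-7 / 0.0238 = 2188 N·m.
ω = 2π·1070/60 = 112.1 rad/s, so P_max = T_max·ω = 2.452×10^5 W.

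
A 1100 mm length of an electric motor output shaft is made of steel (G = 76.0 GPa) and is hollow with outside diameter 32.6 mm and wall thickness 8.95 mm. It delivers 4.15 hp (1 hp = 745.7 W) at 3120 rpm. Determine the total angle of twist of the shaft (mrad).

ω = 2π·3120/60 = 326.7 rad/s, so T = P/ω = 4.15×745.7 / 326.7 = 9.472 N·m.
J = π(d_o⁴ − d_i⁴)/32 = π(0.0326⁴ − 0.0147⁴)/32 = 1.063×10^-7 m⁴.
θ = T·L/(G·J) = 9.472 × 1.10 / (76.0×10⁹ × 1.063×10^-7) = 1.290×10^-3 rad.

1.29 mrad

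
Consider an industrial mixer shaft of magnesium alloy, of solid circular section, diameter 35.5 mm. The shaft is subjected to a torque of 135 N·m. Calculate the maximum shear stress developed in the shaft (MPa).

15.4 MPa

J = πd⁴/32 = π(0.0355)⁴/32 = 1.559×10^-7 m⁴.
τ_max = T·r/J = 135.0 × 0.0177 / 1.559×10^-7 = 1.537×10^7 Pa.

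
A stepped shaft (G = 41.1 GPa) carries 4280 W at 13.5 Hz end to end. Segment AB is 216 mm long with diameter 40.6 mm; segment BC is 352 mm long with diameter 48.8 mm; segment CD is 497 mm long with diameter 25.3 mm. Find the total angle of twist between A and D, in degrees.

ω = 2π·13.5 = 84.82 rad/s, so T = P/ω = 4280 / 84.82 = 50.46 N·m.
J_AB = π(0.0406)⁴/32 = 2.67×10^-7 m⁴; J_BC = π(0.0488)⁴/32 = 5.57×10^-7 m⁴; J_CD = π(0.0253)⁴/32 = 4.02×10^-8 m⁴.
θ = (T/G)·Σ L_i/J_i = (50.46/41.1×10⁹)·(0.216/2.67×10^-7 + 0.352/5.57×10^-7 + 0.497/4.02×10^-8) = 0.01694 rad.

0.971°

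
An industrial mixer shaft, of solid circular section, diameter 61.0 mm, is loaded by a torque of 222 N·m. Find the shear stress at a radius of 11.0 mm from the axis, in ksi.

J = πd⁴/32 = π(0.0610)⁴/32 = 1.359×10^-6 m⁴.
Shear stress varies linearly with radius: τ = T·r/J = 222.0 × 0.0110 / 1.359×10^-6 = 1.796×10^6 Pa.

0.261 ksi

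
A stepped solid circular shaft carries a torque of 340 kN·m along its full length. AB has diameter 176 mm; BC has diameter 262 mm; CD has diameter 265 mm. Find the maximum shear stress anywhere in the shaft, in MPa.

318 MPa

Under the same torque, τ_max = 16T/(πd³) is largest where d is smallest — segment AB (d = 176 mm).
τ_max = 16·340000/(π·(0.176)³) = 3.176×10^8 Pa.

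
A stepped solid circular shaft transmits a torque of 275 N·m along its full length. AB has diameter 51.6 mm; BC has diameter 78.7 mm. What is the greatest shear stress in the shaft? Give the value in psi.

1480 psi

Under the same torque, τ_max = 16T/(πd³) is largest where d is smallest — segment AB (d = 51.6 mm).
τ_max = 16·275.0/(π·(0.0516)³) = 1.019×10^7 Pa.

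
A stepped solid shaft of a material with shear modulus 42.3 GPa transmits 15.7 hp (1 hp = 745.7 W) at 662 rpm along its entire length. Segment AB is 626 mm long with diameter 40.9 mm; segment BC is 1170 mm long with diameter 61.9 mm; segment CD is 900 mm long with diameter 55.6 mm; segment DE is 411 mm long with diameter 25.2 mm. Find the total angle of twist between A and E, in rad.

0.0576 rad

ω = 2π·662/60 = 69.32 rad/s, so T = P/ω = 15.7×745.7 / 69.32 = 168.9 N·m.
J_AB = π(0.0409)⁴/32 = 2.75×10^-7 m⁴; J_BC = π(0.0619)⁴/32 = 1.44×10^-6 m⁴; J_CD = π(0.0556)⁴/32 = 9.38×10^-7 m⁴; J_DE = π(0.0252)⁴/32 = 3.96×10^-8 m⁴.
θ = (T/G)·Σ L_i/J_i = (168.9/42.3×10⁹)·(0.626/2.75×10^-7 + 1.17/1.44×10^-6 + 0.900/9.38×10^-7 + 0.411/3.96×10^-8) = 0.05761 rad.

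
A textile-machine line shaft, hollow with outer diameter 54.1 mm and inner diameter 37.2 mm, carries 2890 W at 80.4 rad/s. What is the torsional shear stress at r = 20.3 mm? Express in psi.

162 psi

ω = 80.4 rad/s, so T = P/ω = 2890 / 80.40 = 35.95 N·m.
J = π(d_o⁴ − d_i⁴)/32 = π(0.0541⁴ − 0.0372⁴)/32 = 6.530×10^-7 m⁴.
Shear stress varies linearly with radius: τ = T·r/J = 35.95 × 0.0203 / 6.530×10^-7 = 1.117×10^6 Pa.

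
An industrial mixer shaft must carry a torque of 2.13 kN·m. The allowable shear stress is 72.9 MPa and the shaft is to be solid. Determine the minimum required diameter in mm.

53.0 mm

For a solid shaft τ_max = 16T/(πd³), so d = (16T/(π τ_allow))^(1/3) = (16·2130/(π·7.29×10^7))^(1/3) = 0.05299 m.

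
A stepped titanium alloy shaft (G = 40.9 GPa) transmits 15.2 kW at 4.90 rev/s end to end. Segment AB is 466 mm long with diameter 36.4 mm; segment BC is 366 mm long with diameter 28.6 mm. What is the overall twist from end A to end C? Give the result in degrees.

ω = 2π·4.90 = 30.79 rad/s, so T = P/ω = 15.2×10³ / 30.79 = 493.7 N·m.
J_AB = π(0.0364)⁴/32 = 1.72×10^-7 m⁴; J_BC = π(0.0286)⁴/32 = 6.57×10^-8 m⁴.
θ = (T/G)·Σ L_i/J_i = (493.7/40.9×10⁹)·(0.466/1.72×10^-7 + 0.366/6.57×10^-8) = 0.09990 rad.

5.72°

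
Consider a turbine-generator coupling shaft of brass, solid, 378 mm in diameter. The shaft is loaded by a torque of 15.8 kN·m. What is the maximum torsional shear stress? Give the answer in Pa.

1.49e6 Pa

J = πd⁴/32 = π(0.378)⁴/32 = 2.004×10^-3 m⁴.
τ_max = T·r/J = 15800 × 0.189 / 2.004×10^-3 = 1.490×10^6 Pa.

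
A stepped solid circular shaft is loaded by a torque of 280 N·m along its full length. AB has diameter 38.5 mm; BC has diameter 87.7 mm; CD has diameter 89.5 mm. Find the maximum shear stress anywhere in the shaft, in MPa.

Under the same torque, τ_max = 16T/(πd³) is largest where d is smallest — segment AB (d = 38.5 mm).
τ_max = 16·280.0/(π·(0.0385)³) = 2.499×10^7 Pa.

25.0 MPa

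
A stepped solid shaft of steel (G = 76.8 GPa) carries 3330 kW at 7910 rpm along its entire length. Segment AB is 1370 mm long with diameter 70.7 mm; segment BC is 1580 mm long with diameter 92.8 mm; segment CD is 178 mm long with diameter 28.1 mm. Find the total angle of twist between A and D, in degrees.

ω = 2π·7910/60 = 828.3 rad/s, so T = P/ω = 3330×10³ / 828.3 = 4020 N·m.
J_AB = π(0.0707)⁴/32 = 2.45×10^-6 m⁴; J_BC = π(0.0928)⁴/32 = 7.28×10^-6 m⁴; J_CD = π(0.0281)⁴/32 = 6.12×10^-8 m⁴.
θ = (T/G)·Σ L_i/J_i = (4020/76.8×10⁹)·(1.37/2.45×10^-6 + 1.58/7.28×10^-6 + 0.178/6.12×10^-8) = 0.1928 rad.

11.0°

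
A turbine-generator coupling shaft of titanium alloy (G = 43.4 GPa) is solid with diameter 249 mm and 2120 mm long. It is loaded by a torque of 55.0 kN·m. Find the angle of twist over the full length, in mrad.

7.12 mrad

J = πd⁴/32 = π(0.249)⁴/32 = 3.774×10^-4 m⁴.
θ = T·L/(G·J) = 55000 × 2.12 / (43.4×10⁹ × 3.774×10^-4) = 7.119×10^-3 rad.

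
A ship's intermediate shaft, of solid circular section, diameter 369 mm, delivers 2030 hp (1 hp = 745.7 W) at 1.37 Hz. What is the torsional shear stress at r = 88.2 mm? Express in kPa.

8520 kPa

ω = 2π·1.37 = 8.608 rad/s, so T = P/ω = 2030×745.7 / 8.608 = 175900 N·m.
J = πd⁴/32 = π(0.369)⁴/32 = 1.820×10^-3 m⁴.
Shear stress varies linearly with radius: τ = T·r/J = 175900 × 0.0882 / 1.820×10^-3 = 8.522×10^6 Pa.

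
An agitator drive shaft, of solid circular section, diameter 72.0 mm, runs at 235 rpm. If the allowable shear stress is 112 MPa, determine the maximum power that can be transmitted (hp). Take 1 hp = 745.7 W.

J = πd⁴/32 = π(0.0720)⁴/32 = 2.638×10^-6 m⁴.
T_max = τ_allow·J/r = 1.12×10^8 × 2.638×10^-6 / 0.0360 = 8208 N·m.
ω = 2π·235/60 = 24.61 rad/s, so P_max = T_max·ω = 2.020×10^5 W.

271 hp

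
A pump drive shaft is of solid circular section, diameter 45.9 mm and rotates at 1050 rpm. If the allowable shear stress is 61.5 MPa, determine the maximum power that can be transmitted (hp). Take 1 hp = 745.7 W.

172 hp

J = πd⁴/32 = π(0.0459)⁴/32 = 4.358×10^-7 m⁴.
T_max = τ_allow·J/r = 6.15×10^7 × 4.358×10^-7 / 0.0229 = 1168 N·m.
ω = 2π·1050/60 = 110.0 rad/s, so P_max = T_max·ω = 1.284×10^5 W.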